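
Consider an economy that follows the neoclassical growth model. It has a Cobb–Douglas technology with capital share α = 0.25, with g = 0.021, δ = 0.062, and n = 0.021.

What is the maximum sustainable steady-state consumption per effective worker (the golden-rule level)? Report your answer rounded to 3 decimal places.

c_gold ≈ 1.005

At the golden rule, f'(k) = n + g + δ, so α·k^(α−1) = n + g + δ and k_gold = (α/(n + g + δ))^(1/(1−α)).
k_gold = (0.25/0.104)^(1/0.75) = 2.4038^1.3333 ≈ 3.2200
c_gold = f(k_gold) − (n + g + δ)·k_gold = 1.3396 − 0.104×3.2200 ≈ 1.0047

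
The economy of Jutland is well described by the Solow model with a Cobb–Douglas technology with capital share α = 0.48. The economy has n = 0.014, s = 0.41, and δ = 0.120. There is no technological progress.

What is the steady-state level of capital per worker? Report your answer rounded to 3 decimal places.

Steady state requires s·f(k) = (n + δ)·k, i.e. s·k^α = (n + δ)·k.
Dividing both sides by k: k^(1−α) = s / (n + δ).
k^0.52 = 0.41 / (0.014 + 0.120) = 0.41 / 0.134 = 3.0597
k* = 3.0597^(1/0.52) ≈ 8.5901

k* ≈ 8.590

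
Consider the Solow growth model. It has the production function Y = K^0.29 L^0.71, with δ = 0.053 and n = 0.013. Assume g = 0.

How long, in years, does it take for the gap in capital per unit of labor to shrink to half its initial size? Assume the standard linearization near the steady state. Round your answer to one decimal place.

half-life ≈ 14.8 years

Near the steady state the convergence rate is λ = (1 − α)(n + δ).
λ = (1 − 0.29) × 0.066 = 0.71 × 0.066 = 0.04686
Half-life = ln 2 / λ = 0.6931 / 0.04686 ≈ 14.79 years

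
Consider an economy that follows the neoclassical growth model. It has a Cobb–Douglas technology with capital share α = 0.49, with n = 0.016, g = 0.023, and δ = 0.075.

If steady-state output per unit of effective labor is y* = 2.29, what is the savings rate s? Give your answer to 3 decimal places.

s ≈ 0.270

Steady state requires s·f(k) = (n + g + δ)·k, i.e. s·k^α = (n + g + δ)·k.
Since y* = [s/(n + g + δ)]^(α/(1−α)), we have s/(n + g + δ) = (y*)^((1−α)/α) = 2.29^1.0408 = 2.3687.
Therefore s = 2.3687 × (n + g + δ) = 2.3687 × 0.114 = 0.2700.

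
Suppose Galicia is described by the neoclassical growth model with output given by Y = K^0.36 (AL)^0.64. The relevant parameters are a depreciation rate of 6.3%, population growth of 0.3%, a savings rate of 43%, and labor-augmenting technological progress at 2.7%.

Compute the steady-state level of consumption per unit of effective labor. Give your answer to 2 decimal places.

Steady state requires s·f(k) = (n + g + δ)·k, i.e. s·k^α = (n + g + δ)·k.
Dividing both sides by k: k^(1−α) = s / (n + g + δ).
k^0.64 = 0.43 / (0.003 + 0.027 + 0.063) = 0.43 / 0.093 = 4.6237
k* = 4.6237^(1/0.64) ≈ 10.9407
y* = (k*)^α = 10.9407^0.36 ≈ 2.3662
c* = (1 − s)·y* = (1 − 0.43) × 2.3662 ≈ 1.3487

c* ≈ 1.35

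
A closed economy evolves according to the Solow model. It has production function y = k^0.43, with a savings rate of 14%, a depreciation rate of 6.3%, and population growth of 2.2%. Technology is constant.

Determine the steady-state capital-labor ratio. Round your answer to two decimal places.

k* = 2.40

At the steady state, Δk = 0, so s·k^α = (n + δ)·k.
Rearranging, k^(1−α) = s / (n + δ).
k^0.57 = 0.14 / (0.022 + 0.063) = 0.14 / 0.085 = 1.6471
k* = 1.6471^(1/0.57) ≈ 2.4000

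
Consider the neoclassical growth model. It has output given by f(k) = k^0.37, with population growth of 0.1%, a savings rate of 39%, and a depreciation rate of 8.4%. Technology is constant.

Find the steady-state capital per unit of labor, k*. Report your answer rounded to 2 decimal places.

k* = 11.23

At the steady state, Δk = 0, so s·k^α = (n + δ)·k.
Dividing both sides by k: k^(1−α) = s / (n + δ).
k^0.63 = 0.39 / (0.001 + 0.084) = 0.39 / 0.085 = 4.5882
k* = 4.5882^(1/0.63) ≈ 11.2260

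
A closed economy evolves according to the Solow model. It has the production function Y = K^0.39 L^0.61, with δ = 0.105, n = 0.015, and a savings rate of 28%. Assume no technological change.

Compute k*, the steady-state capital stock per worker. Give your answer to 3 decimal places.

k* = 4.011

Steady state requires s·f(k) = (n + δ)·k, i.e. s·k^α = (n + δ)·k.
Rearranging, k^(1−α) = s / (n + δ).
k^0.61 = 0.28 / (0.015 + 0.105) = 0.28 / 0.120 = 2.3333
k* = 2.3333^(1/0.61) ≈ 4.0108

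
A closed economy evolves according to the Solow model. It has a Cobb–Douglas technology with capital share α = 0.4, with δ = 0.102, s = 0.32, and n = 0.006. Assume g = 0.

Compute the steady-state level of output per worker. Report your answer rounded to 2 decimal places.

Steady state requires s·f(k) = (n + δ)·k, i.e. s·k^α = (n + δ)·k.
Dividing both sides by k: k^(1−α) = s / (n + δ).
k^0.6 = 0.32 / (0.006 + 0.102) = 0.32 / 0.108 = 2.9630
k* = 2.9630^(1/0.6) ≈ 6.1125
y* = (k*)^α = 6.1125^0.4 ≈ 2.0629

y* = 2.06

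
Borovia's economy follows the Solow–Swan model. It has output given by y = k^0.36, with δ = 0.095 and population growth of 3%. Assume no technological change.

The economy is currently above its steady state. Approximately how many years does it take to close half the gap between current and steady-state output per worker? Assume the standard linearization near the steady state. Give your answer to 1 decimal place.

Near the steady state the convergence rate is λ = (1 − α)(n + δ).
λ = (1 − 0.36) × 0.125 = 0.64 × 0.125 = 0.0800
Half-life = ln 2 / λ = 0.6931 / 0.0800 ≈ 8.66 years

t_½ ≈ 8.7 years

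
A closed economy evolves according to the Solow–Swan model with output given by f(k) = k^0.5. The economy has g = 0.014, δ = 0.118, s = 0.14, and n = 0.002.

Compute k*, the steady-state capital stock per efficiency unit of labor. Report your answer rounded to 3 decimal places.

k* ≈ 1.092

In steady state, investment equals break-even investment: s·k^α = (n + g + δ)·k.
Dividing both sides by k: k^(1−α) = s / (n + g + δ).
k^0.5 = 0.14 / (0.002 + 0.014 + 0.118) = 0.14 / 0.134 = 1.0448
k* = 1.0448^(1/0.5) ≈ 1.0916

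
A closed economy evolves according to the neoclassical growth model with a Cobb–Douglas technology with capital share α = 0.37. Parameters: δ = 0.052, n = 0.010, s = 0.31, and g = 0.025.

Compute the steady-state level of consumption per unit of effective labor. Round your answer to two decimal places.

c* ≈ 1.46

In steady state, investment equals break-even investment: s·k^α = (n + g + δ)·k.
Dividing both sides by k: k^(1−α) = s / (n + g + δ).
k^0.63 = 0.31 / (0.010 + 0.025 + 0.052) = 0.31 / 0.087 = 3.5632
k* = 3.5632^(1/0.63) ≈ 7.5151
y* = (k*)^α = 7.5151^0.37 ≈ 2.1091
c* = (1 − s)·y* = (1 − 0.31) × 2.1091 ≈ 1.4553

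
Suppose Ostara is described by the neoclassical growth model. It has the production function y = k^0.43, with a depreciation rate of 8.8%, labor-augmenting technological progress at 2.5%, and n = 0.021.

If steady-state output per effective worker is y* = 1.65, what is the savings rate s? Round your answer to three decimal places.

Steady state requires s·f(k) = (n + g + δ)·k, i.e. s·k^α = (n + g + δ)·k.
Since y* = [s/(n + g + δ)]^(α/(1−α)), we have s/(n + g + δ) = (y*)^((1−α)/α) = 1.65^1.3256 = 1.9422.
Therefore s = 1.9422 × (n + g + δ) = 1.9422 × 0.134 = 0.2603.

s ≈ 0.260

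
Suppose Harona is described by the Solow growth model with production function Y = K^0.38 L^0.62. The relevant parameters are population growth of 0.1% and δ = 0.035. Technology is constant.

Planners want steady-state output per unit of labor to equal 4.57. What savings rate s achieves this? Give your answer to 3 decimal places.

s ≈ 0.430

Steady state requires s·f(k) = (n + δ)·k, i.e. s·k^α = (n + δ)·k.
Since y* = [s/(n + δ)]^(α/(1−α)), we have s/(n + δ) = (y*)^((1−α)/α) = 4.57^1.6316 = 11.9322.
Therefore s = 11.9322 × (n + δ) = 11.9322 × 0.036 = 0.4296.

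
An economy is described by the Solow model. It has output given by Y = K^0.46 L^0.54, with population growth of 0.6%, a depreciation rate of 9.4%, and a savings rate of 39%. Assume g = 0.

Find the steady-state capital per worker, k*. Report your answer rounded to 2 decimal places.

At the steady state, Δk = 0, so s·k^α = (n + δ)·k.
Rearranging, k^(1−α) = s / (n + δ).
k^0.54 = 0.39 / (0.006 + 0.094) = 0.39 / 0.100 = 3.9000
k* = 3.9000^(1/0.54) ≈ 12.4327

k* = 12.43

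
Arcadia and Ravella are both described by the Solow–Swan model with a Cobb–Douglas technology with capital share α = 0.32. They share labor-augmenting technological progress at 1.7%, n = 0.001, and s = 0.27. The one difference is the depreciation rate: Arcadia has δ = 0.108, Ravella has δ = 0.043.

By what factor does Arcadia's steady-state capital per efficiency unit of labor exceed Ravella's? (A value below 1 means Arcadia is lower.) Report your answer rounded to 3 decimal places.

Steady-state k* = [s/(n + g + δ)]^(1/(1−α)), so the ratio is [ (s_A/(n + g + δ)_A) / (s_R/(n + g + δ)_R) ]^1.4706.
s_A/(n + g + δ)_A = 0.27/0.126 = 2.1429; s_R/(n + g + δ)_R = 0.27/0.061 = 4.4262.
Ratio = (2.1429/4.4262)^1.4706 = 0.4841^1.4706 ≈ 0.3441

ratio ≈ 0.344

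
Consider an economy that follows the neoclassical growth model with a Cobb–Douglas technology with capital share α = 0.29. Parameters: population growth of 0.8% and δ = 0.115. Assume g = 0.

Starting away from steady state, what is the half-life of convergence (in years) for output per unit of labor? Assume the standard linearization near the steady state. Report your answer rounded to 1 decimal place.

about 7.9 years

Near the steady state the convergence rate is λ = (1 − α)(n + δ).
λ = (1 − 0.29) × 0.123 = 0.71 × 0.123 = 0.08733
Half-life = ln 2 / λ = 0.6931 / 0.08733 ≈ 7.94 years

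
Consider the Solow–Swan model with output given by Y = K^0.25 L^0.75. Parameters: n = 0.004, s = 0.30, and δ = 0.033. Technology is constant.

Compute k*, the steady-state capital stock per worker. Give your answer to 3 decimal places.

k* = 16.289

At the steady state, Δk = 0, so s·k^α = (n + δ)·k.
Rearranging, k^(1−α) = s / (n + δ).
k^0.75 = 0.30 / (0.004 + 0.033) = 0.30 / 0.037 = 8.1081
k* = 8.1081^(1/0.75) ≈ 16.2889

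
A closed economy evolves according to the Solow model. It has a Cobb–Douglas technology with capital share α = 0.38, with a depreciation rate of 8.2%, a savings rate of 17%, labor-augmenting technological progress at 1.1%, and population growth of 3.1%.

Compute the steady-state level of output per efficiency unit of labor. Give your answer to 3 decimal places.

y* = 1.213

Steady state requires s·f(k) = (n + g + δ)·k, i.e. s·k^α = (n + g + δ)·k.
Dividing both sides by k: k^(1−α) = s / (n + g + δ).
k^0.62 = 0.17 / (0.031 + 0.011 + 0.082) = 0.17 / 0.124 = 1.3710
k* = 1.3710^(1/0.62) ≈ 1.6635
y* = (k*)^α = 1.6635^0.38 ≈ 1.2134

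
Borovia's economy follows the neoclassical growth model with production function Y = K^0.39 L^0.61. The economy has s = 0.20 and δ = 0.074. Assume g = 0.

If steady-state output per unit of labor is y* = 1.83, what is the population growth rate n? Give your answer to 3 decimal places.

At the steady state, Δk = 0, so s·k^α = (n + δ)·k.
Since y* = [s/(n + δ)]^(α/(1−α)), we have s/(n + δ) = (y*)^((1−α)/α) = 1.83^1.5641 = 2.5734.
Therefore n + δ = s / 2.5734 = 0.20 / 2.5734 = 0.0777, so n = 0.0777 − 0.074 = 0.0037.

n ≈ 0.004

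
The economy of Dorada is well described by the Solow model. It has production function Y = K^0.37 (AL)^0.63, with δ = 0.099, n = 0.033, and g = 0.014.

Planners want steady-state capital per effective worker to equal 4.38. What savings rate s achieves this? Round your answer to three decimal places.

s ≈ 0.370

In steady state, investment equals break-even investment: s·k^α = (n + g + δ)·k.
So s / (n + g + δ) = (k*)^(1−α) = 4.38^0.63 = 2.5359.
Therefore s = 2.5359 × (n + g + δ) = 2.5359 × 0.146 = 0.3702.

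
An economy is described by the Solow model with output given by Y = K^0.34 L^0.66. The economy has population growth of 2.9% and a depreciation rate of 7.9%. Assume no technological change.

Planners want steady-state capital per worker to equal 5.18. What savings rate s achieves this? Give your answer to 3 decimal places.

Steady state requires s·f(k) = (n + δ)·k, i.e. s·k^α = (n + δ)·k.
So s / (n + δ) = (k*)^(1−α) = 5.18^0.66 = 2.9611.
Therefore s = 2.9611 × (n + δ) = 2.9611 × 0.108 = 0.3198.

s ≈ 0.320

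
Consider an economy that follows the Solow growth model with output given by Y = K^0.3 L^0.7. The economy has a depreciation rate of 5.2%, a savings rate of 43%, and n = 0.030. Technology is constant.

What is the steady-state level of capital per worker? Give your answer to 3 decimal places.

k* ≈ 10.668

At the steady state, Δk = 0, so s·k^α = (n + δ)·k.
Dividing both sides by k: k^(1−α) = s / (n + δ).
k^0.7 = 0.43 / (0.030 + 0.052) = 0.43 / 0.082 = 5.2439
k* = 5.2439^(1/0.7) ≈ 10.6679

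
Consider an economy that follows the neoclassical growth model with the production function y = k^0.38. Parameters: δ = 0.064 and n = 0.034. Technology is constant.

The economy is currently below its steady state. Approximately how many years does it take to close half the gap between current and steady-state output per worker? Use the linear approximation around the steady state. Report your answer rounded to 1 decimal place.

t_½ ≈ 11.4 years

Near the steady state the convergence rate is λ = (1 − α)(n + δ).
λ = (1 − 0.38) × 0.098 = 0.62 × 0.098 = 0.06076
Half-life = ln 2 / λ = 0.6931 / 0.06076 ≈ 11.41 years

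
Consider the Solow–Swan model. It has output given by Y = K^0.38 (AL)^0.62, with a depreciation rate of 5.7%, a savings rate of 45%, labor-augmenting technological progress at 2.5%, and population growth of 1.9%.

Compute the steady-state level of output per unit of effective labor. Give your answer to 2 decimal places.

In steady state, investment equals break-even investment: s·k^α = (n + g + δ)·k.
Rearranging, k^(1−α) = s / (n + g + δ).
k^0.62 = 0.45 / (0.019 + 0.025 + 0.057) = 0.45 / 0.101 = 4.4554
k* = 4.4554^(1/0.62) ≈ 11.1325
y* = (k*)^α = 11.1325^0.38 ≈ 2.4986

y* = 2.50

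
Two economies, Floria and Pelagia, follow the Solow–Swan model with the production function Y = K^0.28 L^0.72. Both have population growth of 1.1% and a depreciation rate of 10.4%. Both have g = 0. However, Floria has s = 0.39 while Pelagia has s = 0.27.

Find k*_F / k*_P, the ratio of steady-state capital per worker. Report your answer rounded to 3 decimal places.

Steady-state k* = [s/(n + δ)]^(1/(1−α)), so the ratio is [ (s_F/(n + δ)_F) / (s_P/(n + δ)_P) ]^1.3889.
s_F/(n + δ)_F = 0.39/0.115 = 3.3913; s_P/(n + δ)_P = 0.27/0.115 = 2.3478.
Ratio = (3.3913/2.3478)^1.3889 = 1.4445^1.3889 ≈ 1.6666

k*_F / k*_P ≈ 1.667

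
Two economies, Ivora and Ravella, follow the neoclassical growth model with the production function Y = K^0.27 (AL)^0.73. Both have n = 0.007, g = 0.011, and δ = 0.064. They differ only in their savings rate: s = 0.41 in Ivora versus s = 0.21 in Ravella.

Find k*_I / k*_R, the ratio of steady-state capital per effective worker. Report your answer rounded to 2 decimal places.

ratio ≈ 2.50

Steady-state k* = [s/(n + g + δ)]^(1/(1−α)), so the ratio is [ (s_I/(n + g + δ)_I) / (s_R/(n + g + δ)_R) ]^1.3699.
s_I/(n + g + δ)_I = 0.41/0.082 = 5.0000; s_R/(n + g + δ)_R = 0.21/0.082 = 2.5610.
Ratio = (5.0000/2.5610)^1.3699 = 1.9524^1.3699 ≈ 2.5006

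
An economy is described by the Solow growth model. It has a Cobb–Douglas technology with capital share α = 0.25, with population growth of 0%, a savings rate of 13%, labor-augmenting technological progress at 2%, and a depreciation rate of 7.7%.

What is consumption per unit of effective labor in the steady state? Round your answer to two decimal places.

In steady state, investment equals break-even investment: s·k^α = (n + g + δ)·k.
Dividing both sides by k: k^(1−α) = s / (n + g + δ).
k^0.75 = 0.13 / (0.000 + 0.020 + 0.077) = 0.13 / 0.097 = 1.3402
k* = 1.3402^(1/0.75) ≈ 1.4776
y* = (k*)^α = 1.4776^0.25 ≈ 1.1025
c* = (1 − s)·y* = (1 − 0.13) × 1.1025 ≈ 0.9592

c* = 0.96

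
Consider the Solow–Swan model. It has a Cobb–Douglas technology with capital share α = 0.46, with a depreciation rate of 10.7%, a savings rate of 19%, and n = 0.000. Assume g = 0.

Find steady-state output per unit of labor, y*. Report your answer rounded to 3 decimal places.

At the steady state, Δk = 0, so s·k^α = (n + δ)·k.
Dividing both sides by k: k^(1−α) = s / (n + δ).
k^0.54 = 0.19 / (0.000 + 0.107) = 0.19 / 0.107 = 1.7757
k* = 1.7757^(1/0.54) ≈ 2.8960
y* = (k*)^α = 2.8960^0.46 ≈ 1.6309

y* ≈ 1.631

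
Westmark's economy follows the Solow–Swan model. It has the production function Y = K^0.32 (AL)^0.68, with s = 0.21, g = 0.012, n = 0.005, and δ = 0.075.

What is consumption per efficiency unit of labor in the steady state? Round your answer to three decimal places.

At the steady state, Δk = 0, so s·k^α = (n + g + δ)·k.
Dividing both sides by k: k^(1−α) = s / (n + g + δ).
k^0.68 = 0.21 / (0.005 + 0.012 + 0.075) = 0.21 / 0.092 = 2.2826
k* = 2.2826^(1/0.68) ≈ 3.3659
y* = (k*)^α = 3.3659^0.32 ≈ 1.4746
c* = (1 − s)·y* = (1 − 0.21) × 1.4746 ≈ 1.1649

c* ≈ 1.165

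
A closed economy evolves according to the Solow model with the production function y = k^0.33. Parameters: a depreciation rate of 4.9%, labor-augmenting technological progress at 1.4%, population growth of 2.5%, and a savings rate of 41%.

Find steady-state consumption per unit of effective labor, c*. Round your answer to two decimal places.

c* ≈ 1.26

In steady state, investment equals break-even investment: s·k^α = (n + g + δ)·k.
Rearranging, k^(1−α) = s / (n + g + δ).
k^0.67 = 0.41 / (0.025 + 0.014 + 0.049) = 0.41 / 0.088 = 4.6591
k* = 4.6591^(1/0.67) ≈ 9.9418
y* = (k*)^α = 9.9418^0.33 ≈ 2.1338
c* = (1 − s)·y* = (1 − 0.41) × 2.1338 ≈ 1.2589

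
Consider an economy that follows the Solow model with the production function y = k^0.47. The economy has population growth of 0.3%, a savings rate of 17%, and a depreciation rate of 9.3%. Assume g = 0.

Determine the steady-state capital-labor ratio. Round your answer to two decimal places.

In steady state, investment equals break-even investment: s·k^α = (n + δ)·k.
Rearranging, k^(1−α) = s / (n + δ).
k^0.53 = 0.17 / (0.003 + 0.093) = 0.17 / 0.096 = 1.7708
k* = 1.7708^(1/0.53) ≈ 2.9393

k* ≈ 2.94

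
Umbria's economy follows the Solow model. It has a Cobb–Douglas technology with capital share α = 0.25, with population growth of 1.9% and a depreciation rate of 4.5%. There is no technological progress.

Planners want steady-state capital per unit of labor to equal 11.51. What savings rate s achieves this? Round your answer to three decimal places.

s ≈ 0.400

In steady state, investment equals break-even investment: s·k^α = (n + δ)·k.
So s / (n + δ) = (k*)^(1−α) = 11.51^0.75 = 6.2489.
Therefore s = 6.2489 × (n + δ) = 6.2489 × 0.064 = 0.3999.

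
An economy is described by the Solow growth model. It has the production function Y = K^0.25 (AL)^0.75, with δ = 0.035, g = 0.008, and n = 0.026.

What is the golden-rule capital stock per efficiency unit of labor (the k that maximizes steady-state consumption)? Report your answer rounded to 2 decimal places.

k_gold ≈ 5.56

The golden rule sets f'(k) = n + g + δ, i.e. α·k^(α−1) = n + g + δ.
So k^(1−α) = α / (n + g + δ) = 0.25 / 0.069 = 3.6232.
k_gold = 3.6232^(1/0.75) ≈ 5.5649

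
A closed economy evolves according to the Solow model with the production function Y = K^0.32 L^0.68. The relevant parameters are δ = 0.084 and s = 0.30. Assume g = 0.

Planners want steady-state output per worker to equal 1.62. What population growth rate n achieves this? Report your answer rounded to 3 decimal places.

n ≈ 0.024

Steady state requires s·f(k) = (n + δ)·k, i.e. s·k^α = (n + δ)·k.
Since y* = [s/(n + δ)]^(α/(1−α)), we have s/(n + δ) = (y*)^((1−α)/α) = 1.62^2.125 = 2.7875.
Therefore n + δ = s / 2.7875 = 0.30 / 2.7875 = 0.1076, so n = 0.1076 − 0.084 = 0.0236.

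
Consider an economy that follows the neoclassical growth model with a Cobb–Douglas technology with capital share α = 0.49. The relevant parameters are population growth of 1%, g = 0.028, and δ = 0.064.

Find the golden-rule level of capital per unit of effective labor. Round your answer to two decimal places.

The golden rule sets f'(k) = n + g + δ, i.e. α·k^(α−1) = n + g + δ.
So k^(1−α) = α / (n + g + δ) = 0.49 / 0.102 = 4.8039.
k_gold = 4.8039^(1/0.51) ≈ 21.7000

k_gold ≈ 21.70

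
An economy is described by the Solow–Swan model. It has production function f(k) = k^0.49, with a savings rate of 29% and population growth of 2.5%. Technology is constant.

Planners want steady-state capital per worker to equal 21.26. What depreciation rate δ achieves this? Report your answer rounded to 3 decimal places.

δ ≈ 0.036

At the steady state, Δk = 0, so s·k^α = (n + δ)·k.
So s / (n + δ) = (k*)^(1−α) = 21.26^0.51 = 4.7540.
Therefore n + δ = s / 4.7540 = 0.29 / 4.7540 = 0.0610, so δ = 0.0610 − 0.025 = 0.0360.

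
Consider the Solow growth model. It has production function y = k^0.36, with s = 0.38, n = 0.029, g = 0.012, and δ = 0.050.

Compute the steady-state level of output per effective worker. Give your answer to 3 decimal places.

In steady state, investment equals break-even investment: s·k^α = (n + g + δ)·k.
Dividing both sides by k: k^(1−α) = s / (n + g + δ).
k^0.64 = 0.38 / (0.029 + 0.012 + 0.050) = 0.38 / 0.091 = 4.1758
k* = 4.1758^(1/0.64) ≈ 9.3305
y* = (k*)^α = 9.3305^0.36 ≈ 2.2344

y* = 2.234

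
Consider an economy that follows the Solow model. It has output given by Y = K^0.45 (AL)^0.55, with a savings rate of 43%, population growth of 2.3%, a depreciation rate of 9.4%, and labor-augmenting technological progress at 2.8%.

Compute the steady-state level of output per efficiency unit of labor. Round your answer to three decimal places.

y* ≈ 2.434

Steady state requires s·f(k) = (n + g + δ)·k, i.e. s·k^α = (n + g + δ)·k.
Dividing both sides by k: k^(1−α) = s / (n + g + δ).
k^0.55 = 0.43 / (0.023 + 0.028 + 0.094) = 0.43 / 0.145 = 2.9655
k* = 2.9655^(1/0.55) ≈ 7.2171
y* = (k*)^α = 7.2171^0.45 ≈ 2.4337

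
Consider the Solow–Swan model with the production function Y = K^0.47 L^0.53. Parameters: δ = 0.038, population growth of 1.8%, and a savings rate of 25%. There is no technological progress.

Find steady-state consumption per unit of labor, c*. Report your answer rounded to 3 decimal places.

c* ≈ 2.827

In steady state, investment equals break-even investment: s·k^α = (n + δ)·k.
Rearranging, k^(1−α) = s / (n + δ).
k^0.53 = 0.25 / (0.018 + 0.038) = 0.25 / 0.056 = 4.4643
k* = 4.4643^(1/0.53) ≈ 16.8248
y* = (k*)^α = 16.8248^0.47 ≈ 3.7687
c* = (1 − s)·y* = (1 − 0.25) × 3.7687 ≈ 2.8265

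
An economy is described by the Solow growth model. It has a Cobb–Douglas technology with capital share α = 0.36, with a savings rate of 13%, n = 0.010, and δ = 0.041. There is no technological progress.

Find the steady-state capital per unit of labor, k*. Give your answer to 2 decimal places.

Steady state requires s·f(k) = (n + δ)·k, i.e. s·k^α = (n + δ)·k.
Rearranging, k^(1−α) = s / (n + δ).
k^0.64 = 0.13 / (0.010 + 0.041) = 0.13 / 0.051 = 2.5490
k* = 2.5490^(1/0.64) ≈ 4.3147

k* ≈ 4.31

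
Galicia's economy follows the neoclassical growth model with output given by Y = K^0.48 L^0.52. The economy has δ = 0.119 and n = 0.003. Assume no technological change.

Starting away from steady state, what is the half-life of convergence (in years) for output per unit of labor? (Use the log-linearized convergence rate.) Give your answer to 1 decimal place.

Near the steady state the convergence rate is λ = (1 − α)(n + δ).
λ = (1 − 0.48) × 0.122 = 0.52 × 0.122 = 0.06344
Half-life = ln 2 / λ = 0.6931 / 0.06344 ≈ 10.93 years

t_½ ≈ 10.9 years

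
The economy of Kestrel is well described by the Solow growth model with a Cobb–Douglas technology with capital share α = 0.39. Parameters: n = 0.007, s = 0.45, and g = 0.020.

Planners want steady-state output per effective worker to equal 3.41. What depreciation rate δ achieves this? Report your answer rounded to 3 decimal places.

At the steady state, Δk = 0, so s·k^α = (n + g + δ)·k.
Since y* = [s/(n + g + δ)]^(α/(1−α)), we have s/(n + g + δ) = (y*)^((1−α)/α) = 3.41^1.5641 = 6.8121.
Therefore n + g + δ = s / 6.8121 = 0.45 / 6.8121 = 0.0661, so δ = 0.0661 − 0.027 = 0.0391.

δ ≈ 0.039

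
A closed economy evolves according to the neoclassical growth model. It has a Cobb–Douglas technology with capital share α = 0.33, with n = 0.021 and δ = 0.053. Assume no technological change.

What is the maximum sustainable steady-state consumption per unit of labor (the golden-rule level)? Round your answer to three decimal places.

At the golden rule, f'(k) = n + δ, so α·k^(α−1) = n + δ and k_gold = (α/(n + δ))^(1/(1−α)).
k_gold = (0.33/0.074)^(1/0.67) = 4.4595^1.4925 ≈ 9.3124
c_gold = f(k_gold) − (n + δ)·k_gold = 2.0883 − 0.074×9.3124 ≈ 1.3992

c_gold ≈ 1.399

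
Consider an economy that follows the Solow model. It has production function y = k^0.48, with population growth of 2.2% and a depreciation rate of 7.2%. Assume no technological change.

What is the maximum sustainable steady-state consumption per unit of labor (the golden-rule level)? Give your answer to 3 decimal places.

c_gold ≈ 2.342

At the golden rule, f'(k) = n + δ, so α·k^(α−1) = n + δ and k_gold = (α/(n + δ))^(1/(1−α)).
k_gold = (0.48/0.094)^(1/0.52) = 5.1064^1.9231 ≈ 23.0025
c_gold = f(k_gold) − (n + δ)·k_gold = 4.5046 − 0.094×23.0025 ≈ 2.3424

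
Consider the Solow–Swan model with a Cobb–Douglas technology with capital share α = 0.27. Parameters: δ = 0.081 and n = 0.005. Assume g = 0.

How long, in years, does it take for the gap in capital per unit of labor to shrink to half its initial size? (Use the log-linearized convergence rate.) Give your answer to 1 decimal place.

about 11.0 years

Near the steady state the convergence rate is λ = (1 − α)(n + δ).
λ = (1 − 0.27) × 0.086 = 0.73 × 0.086 = 0.06278
Half-life = ln 2 / λ = 0.6931 / 0.06278 ≈ 11.04 years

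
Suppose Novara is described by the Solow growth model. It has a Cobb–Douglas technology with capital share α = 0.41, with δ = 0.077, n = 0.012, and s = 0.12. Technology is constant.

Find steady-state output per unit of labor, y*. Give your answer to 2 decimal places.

At the steady state, Δk = 0, so s·k^α = (n + δ)·k.
Rearranging, k^(1−α) = s / (n + δ).
k^0.59 = 0.12 / (0.012 + 0.077) = 0.12 / 0.089 = 1.3483
k* = 1.3483^(1/0.59) ≈ 1.6595
y* = (k*)^α = 1.6595^0.41 ≈ 1.2308

y* ≈ 1.23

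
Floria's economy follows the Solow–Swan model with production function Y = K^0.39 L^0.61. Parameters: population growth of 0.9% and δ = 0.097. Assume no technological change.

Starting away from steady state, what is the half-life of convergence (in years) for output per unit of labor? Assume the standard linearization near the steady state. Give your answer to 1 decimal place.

about 10.7 years

Near the steady state the convergence rate is λ = (1 − α)(n + δ).
λ = (1 − 0.39) × 0.106 = 0.61 × 0.106 = 0.06466
Half-life = ln 2 / λ = 0.6931 / 0.06466 ≈ 10.72 years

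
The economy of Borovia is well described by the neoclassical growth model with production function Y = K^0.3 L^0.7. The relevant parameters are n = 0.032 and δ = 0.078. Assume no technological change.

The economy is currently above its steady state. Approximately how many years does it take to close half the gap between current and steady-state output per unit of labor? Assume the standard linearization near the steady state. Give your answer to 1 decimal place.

t_½ ≈ 9.0 years

Near the steady state the convergence rate is λ = (1 − α)(n + δ).
λ = (1 − 0.3) × 0.110 = 0.7 × 0.110 = 0.0770
Half-life = ln 2 / λ = 0.6931 / 0.0770 ≈ 9.00 years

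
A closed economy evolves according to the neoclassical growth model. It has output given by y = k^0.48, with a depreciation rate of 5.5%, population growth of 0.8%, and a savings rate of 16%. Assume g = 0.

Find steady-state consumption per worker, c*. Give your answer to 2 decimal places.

c* = 1.99

Steady state requires s·f(k) = (n + δ)·k, i.e. s·k^α = (n + δ)·k.
Dividing both sides by k: k^(1−α) = s / (n + δ).
k^0.52 = 0.16 / (0.008 + 0.055) = 0.16 / 0.063 = 2.5397
k* = 2.5397^(1/0.52) ≈ 6.0038
y* = (k*)^α = 6.0038^0.48 ≈ 2.3640
c* = (1 − s)·y* = (1 − 0.16) × 2.3640 ≈ 1.9858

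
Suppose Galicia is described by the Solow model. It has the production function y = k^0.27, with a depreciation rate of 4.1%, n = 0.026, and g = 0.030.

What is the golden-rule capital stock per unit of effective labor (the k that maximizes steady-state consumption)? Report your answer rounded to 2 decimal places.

k_gold ≈ 4.06

The golden rule sets f'(k) = n + g + δ, i.e. α·k^(α−1) = n + g + δ.
So k^(1−α) = α / (n + g + δ) = 0.27 / 0.097 = 2.7835.
k_gold = 2.7835^(1/0.73) ≈ 4.0647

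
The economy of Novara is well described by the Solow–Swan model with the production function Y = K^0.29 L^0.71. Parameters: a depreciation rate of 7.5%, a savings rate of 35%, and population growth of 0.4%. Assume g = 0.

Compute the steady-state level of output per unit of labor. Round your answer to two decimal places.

At the steady state, Δk = 0, so s·k^α = (n + δ)·k.
Rearranging, k^(1−α) = s / (n + δ).
k^0.71 = 0.35 / (0.004 + 0.075) = 0.35 / 0.079 = 4.4304
k* = 4.4304^(1/0.71) ≈ 8.1374
y* = (k*)^α = 8.1374^0.29 ≈ 1.8367

y* ≈ 1.84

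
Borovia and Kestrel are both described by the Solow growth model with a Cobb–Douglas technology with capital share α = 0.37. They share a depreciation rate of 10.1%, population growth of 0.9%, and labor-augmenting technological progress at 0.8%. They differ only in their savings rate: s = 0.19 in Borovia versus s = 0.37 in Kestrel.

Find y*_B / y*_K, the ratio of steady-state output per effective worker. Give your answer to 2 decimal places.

Steady-state y* = [s/(n + g + δ)]^(α/(1−α)), so the ratio is [ (s_B/(n + g + δ)_B) / (s_K/(n + g + δ)_K) ]^0.5873.
s_B/(n + g + δ)_B = 0.19/0.118 = 1.6102; s_K/(n + g + δ)_K = 0.37/0.118 = 3.1356.
Ratio = (1.6102/3.1356)^0.5873 = 0.5135^0.5873 ≈ 0.6761

ratio ≈ 0.68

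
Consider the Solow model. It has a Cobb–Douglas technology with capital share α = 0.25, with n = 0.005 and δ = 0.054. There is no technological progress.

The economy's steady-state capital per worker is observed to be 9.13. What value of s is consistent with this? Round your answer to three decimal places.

s ≈ 0.310

Steady state requires s·f(k) = (n + δ)·k, i.e. s·k^α = (n + δ)·k.
So s / (n + δ) = (k*)^(1−α) = 9.13^0.75 = 5.2523.
Therefore s = 5.2523 × (n + δ) = 5.2523 × 0.059 = 0.3099.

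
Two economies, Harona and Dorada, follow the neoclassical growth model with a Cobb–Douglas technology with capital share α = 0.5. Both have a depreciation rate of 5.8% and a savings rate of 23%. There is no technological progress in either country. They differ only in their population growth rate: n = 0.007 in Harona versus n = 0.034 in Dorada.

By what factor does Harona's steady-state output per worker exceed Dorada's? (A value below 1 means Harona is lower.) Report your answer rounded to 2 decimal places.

Steady-state y* = [s/(n + δ)]^(α/(1−α)), so the ratio is [ (s_H/(n + δ)_H) / (s_D/(n + δ)_D) ]^1.
s_H/(n + δ)_H = 0.23/0.065 = 3.5385; s_D/(n + δ)_D = 0.23/0.092 = 2.5000.
Ratio = (3.5385/2.5000)^1 = 1.4154^1 ≈ 1.4154

y*_H / y*_D ≈ 1.42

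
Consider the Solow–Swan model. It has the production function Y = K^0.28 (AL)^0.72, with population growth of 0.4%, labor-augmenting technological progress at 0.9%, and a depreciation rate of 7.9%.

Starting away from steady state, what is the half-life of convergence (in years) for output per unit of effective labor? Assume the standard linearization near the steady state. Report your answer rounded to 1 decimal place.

about 10.5 years

Near the steady state the convergence rate is λ = (1 − α)(n + g + δ).
λ = (1 − 0.28) × 0.092 = 0.72 × 0.092 = 0.06624
Half-life = ln 2 / λ = 0.6931 / 0.06624 ≈ 10.46 years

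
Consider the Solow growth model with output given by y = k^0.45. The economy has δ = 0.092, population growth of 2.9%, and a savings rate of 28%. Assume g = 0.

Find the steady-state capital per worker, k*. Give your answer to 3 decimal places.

At the steady state, Δk = 0, so s·k^α = (n + δ)·k.
Dividing both sides by k: k^(1−α) = s / (n + δ).
k^0.55 = 0.28 / (0.029 + 0.092) = 0.28 / 0.121 = 2.3140
k* = 2.3140^(1/0.55) ≈ 4.5970

k* = 4.597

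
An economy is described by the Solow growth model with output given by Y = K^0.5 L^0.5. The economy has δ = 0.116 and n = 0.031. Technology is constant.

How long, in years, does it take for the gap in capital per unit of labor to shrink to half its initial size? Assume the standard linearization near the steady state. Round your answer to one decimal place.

Near the steady state the convergence rate is λ = (1 − α)(n + δ).
λ = (1 − 0.5) × 0.147 = 0.5 × 0.147 = 0.0735
Half-life = ln 2 / λ = 0.6931 / 0.0735 ≈ 9.43 years

about 9.4 years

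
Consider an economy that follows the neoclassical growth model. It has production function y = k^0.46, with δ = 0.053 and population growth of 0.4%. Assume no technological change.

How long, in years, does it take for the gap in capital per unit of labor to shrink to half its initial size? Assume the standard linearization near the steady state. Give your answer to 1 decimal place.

Near the steady state the convergence rate is λ = (1 − α)(n + δ).
λ = (1 − 0.46) × 0.057 = 0.54 × 0.057 = 0.03078
Half-life = ln 2 / λ = 0.6931 / 0.03078 ≈ 22.52 years

about 22.5 years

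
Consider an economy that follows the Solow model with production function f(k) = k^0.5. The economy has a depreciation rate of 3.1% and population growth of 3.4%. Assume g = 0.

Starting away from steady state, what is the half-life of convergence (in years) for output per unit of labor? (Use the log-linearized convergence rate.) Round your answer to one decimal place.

Near the steady state the convergence rate is λ = (1 − α)(n + δ).
λ = (1 − 0.5) × 0.065 = 0.5 × 0.065 = 0.0325
Half-life = ln 2 / λ = 0.6931 / 0.0325 ≈ 21.33 years

half-life ≈ 21.3 years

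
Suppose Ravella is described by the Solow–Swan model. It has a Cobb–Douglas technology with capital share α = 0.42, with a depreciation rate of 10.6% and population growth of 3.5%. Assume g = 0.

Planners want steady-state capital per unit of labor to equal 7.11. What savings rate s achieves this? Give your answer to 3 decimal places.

s ≈ 0.440

Steady state requires s·f(k) = (n + δ)·k, i.e. s·k^α = (n + δ)·k.
So s / (n + δ) = (k*)^(1−α) = 7.11^0.58 = 3.1195.
Therefore s = 3.1195 × (n + δ) = 3.1195 × 0.141 = 0.4398.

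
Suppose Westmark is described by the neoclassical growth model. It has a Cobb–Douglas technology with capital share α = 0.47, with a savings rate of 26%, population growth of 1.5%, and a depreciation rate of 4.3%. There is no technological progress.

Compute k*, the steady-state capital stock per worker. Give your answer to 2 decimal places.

k* = 16.96

In steady state, investment equals break-even investment: s·k^α = (n + δ)·k.
Rearranging, k^(1−α) = s / (n + δ).
k^0.53 = 0.26 / (0.015 + 0.043) = 0.26 / 0.058 = 4.4828
k* = 4.4828^(1/0.53) ≈ 16.9566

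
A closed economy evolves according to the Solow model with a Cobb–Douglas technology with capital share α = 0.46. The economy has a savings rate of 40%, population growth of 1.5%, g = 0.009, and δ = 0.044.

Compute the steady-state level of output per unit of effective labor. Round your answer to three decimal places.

y* = 4.524

At the steady state, Δk = 0, so s·k^α = (n + g + δ)·k.
Rearranging, k^(1−α) = s / (n + g + δ).
k^0.54 = 0.40 / (0.015 + 0.009 + 0.044) = 0.40 / 0.068 = 5.8824
k* = 5.8824^(1/0.54) ≈ 26.6134
y* = (k*)^α = 26.6134^0.46 ≈ 4.5242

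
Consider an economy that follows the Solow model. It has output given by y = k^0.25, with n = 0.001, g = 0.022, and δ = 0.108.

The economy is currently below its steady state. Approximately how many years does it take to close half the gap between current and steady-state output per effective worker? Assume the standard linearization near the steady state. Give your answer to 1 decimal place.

half-life ≈ 7.1 years

Near the steady state the convergence rate is λ = (1 − α)(n + g + δ).
λ = (1 − 0.25) × 0.131 = 0.75 × 0.131 = 0.09825
Half-life = ln 2 / λ = 0.6931 / 0.09825 ≈ 7.05 years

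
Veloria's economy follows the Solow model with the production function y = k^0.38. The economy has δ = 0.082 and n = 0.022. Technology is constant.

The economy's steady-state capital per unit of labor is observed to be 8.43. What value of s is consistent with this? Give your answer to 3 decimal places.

s ≈ 0.390

Steady state requires s·f(k) = (n + δ)·k, i.e. s·k^α = (n + δ)·k.
So s / (n + δ) = (k*)^(1−α) = 8.43^0.62 = 3.7498.
Therefore s = 3.7498 × (n + δ) = 3.7498 × 0.104 = 0.3900.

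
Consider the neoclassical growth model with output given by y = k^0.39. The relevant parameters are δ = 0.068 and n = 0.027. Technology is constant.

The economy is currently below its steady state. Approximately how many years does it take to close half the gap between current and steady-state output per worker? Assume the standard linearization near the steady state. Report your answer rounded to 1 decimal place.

Near the steady state the convergence rate is λ = (1 − α)(n + δ).
λ = (1 − 0.39) × 0.095 = 0.61 × 0.095 = 0.05795
Half-life = ln 2 / λ = 0.6931 / 0.05795 ≈ 11.96 years

t_½ ≈ 12.0 years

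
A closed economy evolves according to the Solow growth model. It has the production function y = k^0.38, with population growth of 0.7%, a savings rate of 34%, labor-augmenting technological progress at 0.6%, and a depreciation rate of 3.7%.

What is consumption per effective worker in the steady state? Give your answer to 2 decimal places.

In steady state, investment equals break-even investment: s·k^α = (n + g + δ)·k.
Rearranging, k^(1−α) = s / (n + g + δ).
k^0.62 = 0.34 / (0.007 + 0.006 + 0.037) = 0.34 / 0.050 = 6.8000
k* = 6.8000^(1/0.62) ≈ 22.0169
y* = (k*)^α = 22.0169^0.38 ≈ 3.2378
c* = (1 − s)·y* = (1 − 0.34) × 3.2378 ≈ 2.1369

c* = 2.14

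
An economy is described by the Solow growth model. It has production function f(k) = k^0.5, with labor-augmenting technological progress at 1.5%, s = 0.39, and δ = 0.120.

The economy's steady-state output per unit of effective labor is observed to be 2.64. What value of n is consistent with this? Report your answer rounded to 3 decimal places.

At the steady state, Δk = 0, so s·k^α = (n + g + δ)·k.
Since y* = [s/(n + g + δ)]^(α/(1−α)), we have s/(n + g + δ) = (y*)^((1−α)/α) = 2.64^1 = 2.6400.
Therefore n + g + δ = s / 2.6400 = 0.39 / 2.6400 = 0.1477, so n = 0.1477 − 0.135 = 0.0127.

n ≈ 0.013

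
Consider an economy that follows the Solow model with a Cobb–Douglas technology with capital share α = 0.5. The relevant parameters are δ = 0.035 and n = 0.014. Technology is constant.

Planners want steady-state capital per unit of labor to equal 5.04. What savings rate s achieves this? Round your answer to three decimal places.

s ≈ 0.110

At the steady state, Δk = 0, so s·k^α = (n + δ)·k.
So s / (n + δ) = (k*)^(1−α) = 5.04^0.5 = 2.2450.
Therefore s = 2.2450 × (n + δ) = 2.2450 × 0.049 = 0.1100.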